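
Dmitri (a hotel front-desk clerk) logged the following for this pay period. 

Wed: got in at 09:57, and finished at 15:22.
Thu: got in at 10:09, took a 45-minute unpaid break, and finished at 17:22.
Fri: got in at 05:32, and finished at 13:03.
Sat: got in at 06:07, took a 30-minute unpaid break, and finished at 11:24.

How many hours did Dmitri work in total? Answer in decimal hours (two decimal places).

24.18 hours

Wed: 09:57–15:22 = 5 h 25 min
Thu: 10:09–17:22 = 7 h 13 min; less 45 min break → 6 h 28 min
Fri: 05:32–13:03 = 7 h 31 min
Sat: 06:07–11:24 = 5 h 17 min; less 30 min break → 4 h 47 min
Total: 5 h 25 min + 6 h 28 min + 7 h 31 min + 4 h 47 min = 24 h 11 min.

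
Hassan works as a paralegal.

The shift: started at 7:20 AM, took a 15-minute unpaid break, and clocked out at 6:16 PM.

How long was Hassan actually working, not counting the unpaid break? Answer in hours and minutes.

10 h 41 min

The shift: 7:20 AM–6:16 PM = 10 h 56 min; less 15 min break → 10 h 41 min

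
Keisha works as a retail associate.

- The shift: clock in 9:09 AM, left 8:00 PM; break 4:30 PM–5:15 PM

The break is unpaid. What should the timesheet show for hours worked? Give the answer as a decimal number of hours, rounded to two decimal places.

The shift: 9:09 AM–8:00 PM = 10 h 51 min; less 45 min break → 10 h 6 min

10.10 hours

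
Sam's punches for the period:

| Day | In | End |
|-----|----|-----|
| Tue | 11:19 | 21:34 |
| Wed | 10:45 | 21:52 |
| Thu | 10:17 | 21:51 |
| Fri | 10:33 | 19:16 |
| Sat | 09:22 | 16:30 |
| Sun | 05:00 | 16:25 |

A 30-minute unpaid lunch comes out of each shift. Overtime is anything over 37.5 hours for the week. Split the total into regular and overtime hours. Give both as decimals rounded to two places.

Regular 37.50 hours, overtime 19.70 hours

Tue: 11:19–21:34 = 10 h 15 min; less 30 min break → 9 h 45 min
Wed: 10:45–21:52 = 11 h 7 min; less 30 min break → 10 h 37 min
Thu: 10:17–21:51 = 11 h 34 min; less 30 min break → 11 h 4 min
Fri: 10:33–19:16 = 8 h 43 min; less 30 min break → 8 h 13 min
Sat: 09:22–16:30 = 7 h 8 min; less 30 min break → 6 h 38 min
Sun: 05:00–16:25 = 11 h 25 min; less 30 min break → 10 h 55 min
Total worked: 57 h 12 min = 57.20 h.
Threshold 37.5 h → overtime 19 h 42 min, regular 37 h 30 min.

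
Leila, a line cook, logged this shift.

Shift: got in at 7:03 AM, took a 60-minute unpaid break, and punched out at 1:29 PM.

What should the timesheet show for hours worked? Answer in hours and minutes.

5 h 26 min

Shift: 7:03 AM–1:29 PM = 6 h 26 min; less 60 min break → 5 h 26 min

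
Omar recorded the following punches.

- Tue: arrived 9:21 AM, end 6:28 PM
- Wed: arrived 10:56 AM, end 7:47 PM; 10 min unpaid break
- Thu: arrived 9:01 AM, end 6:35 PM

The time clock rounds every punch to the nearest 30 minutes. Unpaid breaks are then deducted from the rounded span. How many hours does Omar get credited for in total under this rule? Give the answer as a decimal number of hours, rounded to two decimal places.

27.33 hours

Tue: in 9:21 AM→9:30 AM, out 6:28 PM→6:30 PM; 9 h 0 min
Wed: in 10:56 AM→11:00 AM, out 7:47 PM→8:00 PM; 9 h 0 min − 10 min = 8 h 50 min
Thu: in 9:01 AM→9:00 AM, out 6:35 PM→6:30 PM; 9 h 30 min
Total credited: 27 h 20 min.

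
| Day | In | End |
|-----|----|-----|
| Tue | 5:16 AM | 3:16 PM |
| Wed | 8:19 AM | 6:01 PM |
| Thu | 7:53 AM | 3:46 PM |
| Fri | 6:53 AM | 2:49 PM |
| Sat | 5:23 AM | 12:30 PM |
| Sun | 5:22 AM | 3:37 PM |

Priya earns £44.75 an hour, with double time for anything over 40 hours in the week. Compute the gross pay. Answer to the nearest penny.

Tue: 5:16 AM–3:16 PM = 10 h 0 min
Wed: 8:19 AM–6:01 PM = 9 h 42 min
Thu: 7:53 AM–3:46 PM = 7 h 53 min
Fri: 6:53 AM–2:49 PM = 7 h 56 min
Sat: 5:23 AM–12:30 PM = 7 h 7 min
Sun: 5:22 AM–3:37 PM = 10 h 15 min
Total worked: 52 h 53 min = 3173 min.
Regular 40 h 0 min = 2400 min at £44.75/h; overtime 12 h 53 min = 773 min at £89.50/h.
Pay = (2400 × £44.75 + 773 × £89.50) ÷ 60 = £2943.06.

£2943.06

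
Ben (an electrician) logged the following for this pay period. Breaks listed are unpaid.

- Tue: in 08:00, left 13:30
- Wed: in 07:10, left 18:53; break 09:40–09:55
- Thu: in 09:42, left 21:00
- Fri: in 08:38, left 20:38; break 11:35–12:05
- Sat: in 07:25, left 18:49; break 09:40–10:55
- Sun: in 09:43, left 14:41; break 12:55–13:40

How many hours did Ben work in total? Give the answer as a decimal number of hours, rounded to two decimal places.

Tue: 08:00–13:30 = 5 h 30 min
Wed: 07:10–18:53 = 11 h 43 min; less 15 min break → 11 h 28 min
Thu: 09:42–21:00 = 11 h 18 min
Fri: 08:38–20:38 = 12 h 0 min; less 30 min break → 11 h 30 min
Sat: 07:25–18:49 = 11 h 24 min; less 75 min break → 10 h 9 min
Sun: 09:43–14:41 = 4 h 58 min; less 45 min break → 4 h 13 min
Total: 5 h 30 min + 11 h 28 min + 11 h 18 min + 11 h 30 min + 10 h 9 min + 4 h 13 min = 54 h 8 min.

54.13 hours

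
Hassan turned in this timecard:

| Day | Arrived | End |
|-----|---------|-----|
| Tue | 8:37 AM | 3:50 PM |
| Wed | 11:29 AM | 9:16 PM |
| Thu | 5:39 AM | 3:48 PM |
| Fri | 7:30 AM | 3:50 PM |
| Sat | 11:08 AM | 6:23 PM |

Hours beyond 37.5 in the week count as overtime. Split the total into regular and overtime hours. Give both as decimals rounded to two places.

Tue: 8:37 AM–3:50 PM = 7 h 13 min
Wed: 11:29 AM–9:16 PM = 9 h 47 min
Thu: 5:39 AM–3:48 PM = 10 h 9 min
Fri: 7:30 AM–3:50 PM = 8 h 20 min
Sat: 11:08 AM–6:23 PM = 7 h 15 min
Total worked: 42 h 44 min = 42.73 h.
Threshold 37.5 h → overtime 5 h 14 min, regular 37 h 30 min.

Regular 37.50 hours, overtime 5.23 hours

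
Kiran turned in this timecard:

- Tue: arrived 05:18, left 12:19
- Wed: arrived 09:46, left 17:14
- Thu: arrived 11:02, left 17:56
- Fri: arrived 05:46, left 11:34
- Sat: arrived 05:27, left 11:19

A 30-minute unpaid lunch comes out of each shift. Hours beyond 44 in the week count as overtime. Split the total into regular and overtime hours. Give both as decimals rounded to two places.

Tue: 05:18–12:19 = 7 h 1 min; less 30 min break → 6 h 31 min
Wed: 09:46–17:14 = 7 h 28 min; less 30 min break → 6 h 58 min
Thu: 11:02–17:56 = 6 h 54 min; less 30 min break → 6 h 24 min
Fri: 05:46–11:34 = 5 h 48 min; less 30 min break → 5 h 18 min
Sat: 05:27–11:19 = 5 h 52 min; less 30 min break → 5 h 22 min
Total worked: 30 h 33 min = 30.55 h.
Threshold 44 h → overtime 0 h 0 min, regular 30 h 33 min.

Regular 30.55 hours, overtime 0.00 hours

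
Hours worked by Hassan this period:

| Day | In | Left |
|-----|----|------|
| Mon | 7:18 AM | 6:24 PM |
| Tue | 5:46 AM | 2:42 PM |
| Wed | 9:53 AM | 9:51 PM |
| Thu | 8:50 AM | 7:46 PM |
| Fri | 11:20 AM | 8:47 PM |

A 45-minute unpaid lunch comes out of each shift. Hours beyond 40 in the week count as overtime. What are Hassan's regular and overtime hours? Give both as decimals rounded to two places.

Regular 40.00 hours, overtime 8.63 hours

Mon: 7:18 AM–6:24 PM = 11 h 6 min; less 45 min break → 10 h 21 min
Tue: 5:46 AM–2:42 PM = 8 h 56 min; less 45 min break → 8 h 11 min
Wed: 9:53 AM–9:51 PM = 11 h 58 min; less 45 min break → 11 h 13 min
Thu: 8:50 AM–7:46 PM = 10 h 56 min; less 45 min break → 10 h 11 min
Fri: 11:20 AM–8:47 PM = 9 h 27 min; less 45 min break → 8 h 42 min
Total worked: 48 h 38 min = 48.63 h.
Threshold 40 h → overtime 8 h 38 min, regular 40 h 0 min.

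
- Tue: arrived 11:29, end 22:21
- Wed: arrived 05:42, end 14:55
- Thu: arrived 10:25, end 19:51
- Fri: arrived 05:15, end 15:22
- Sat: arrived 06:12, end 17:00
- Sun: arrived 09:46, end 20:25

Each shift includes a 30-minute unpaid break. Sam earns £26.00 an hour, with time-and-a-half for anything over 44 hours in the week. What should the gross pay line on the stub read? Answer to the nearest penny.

Tue: 11:29–22:21 = 10 h 52 min; less 30 min break → 10 h 22 min
Wed: 05:42–14:55 = 9 h 13 min; less 30 min break → 8 h 43 min
Thu: 10:25–19:51 = 9 h 26 min; less 30 min break → 8 h 56 min
Fri: 05:15–15:22 = 10 h 7 min; less 30 min break → 9 h 37 min
Sat: 06:12–17:00 = 10 h 48 min; less 30 min break → 10 h 18 min
Sun: 09:46–20:25 = 10 h 39 min; less 30 min break → 10 h 9 min
Total worked: 58 h 5 min = 3485 min.
Regular 44 h 0 min = 2640 min at £26.00/h; overtime 14 h 5 min = 845 min at £39.00/h.
Pay = (2640 × £26.00 + 845 × £39.00) ÷ 60 = £1693.25.

£1693.25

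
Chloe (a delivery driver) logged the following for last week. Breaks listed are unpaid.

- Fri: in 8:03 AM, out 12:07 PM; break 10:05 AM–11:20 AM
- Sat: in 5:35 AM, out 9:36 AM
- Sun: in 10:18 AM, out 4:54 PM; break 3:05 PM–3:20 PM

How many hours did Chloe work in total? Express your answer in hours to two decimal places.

Fri: 8:03 AM–12:07 PM = 4 h 4 min; less 75 min break → 2 h 49 min
Sat: 5:35 AM–9:36 AM = 4 h 1 min
Sun: 10:18 AM–4:54 PM = 6 h 36 min; less 15 min break → 6 h 21 min
Total: 2 h 49 min + 4 h 1 min + 6 h 21 min = 13 h 11 min.

13.18 hours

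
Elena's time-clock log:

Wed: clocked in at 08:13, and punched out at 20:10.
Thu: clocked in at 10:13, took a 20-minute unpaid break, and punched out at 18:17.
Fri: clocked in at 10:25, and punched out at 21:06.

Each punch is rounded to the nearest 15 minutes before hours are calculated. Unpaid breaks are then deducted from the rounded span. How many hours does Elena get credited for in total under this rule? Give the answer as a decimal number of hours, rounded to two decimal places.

30.17 hours

Wed: in 08:13→08:15, out 20:10→20:15; 12 h 0 min
Thu: in 10:13→10:15, out 18:17→18:15; 8 h 0 min − 20 min = 7 h 40 min
Fri: in 10:25→10:30, out 21:06→21:00; 10 h 30 min
Total credited: 30 h 10 min.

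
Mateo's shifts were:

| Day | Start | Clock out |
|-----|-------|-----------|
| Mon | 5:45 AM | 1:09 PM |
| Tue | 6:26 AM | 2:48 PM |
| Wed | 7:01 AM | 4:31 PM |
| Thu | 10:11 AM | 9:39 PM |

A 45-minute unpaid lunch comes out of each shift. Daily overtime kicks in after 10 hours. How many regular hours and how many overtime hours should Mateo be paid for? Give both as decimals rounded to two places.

Mon: 5:45 AM–1:09 PM = 7 h 24 min; less 45 min break → 6 h 39 min
Tue: 6:26 AM–2:48 PM = 8 h 22 min; less 45 min break → 7 h 37 min
Wed: 7:01 AM–4:31 PM = 9 h 30 min; less 45 min break → 8 h 45 min
Thu: 10:11 AM–9:39 PM = 11 h 28 min; less 45 min break → 10 h 43 min
Mon reg 6 h 39 min / OT 0 h 0 min; Tue reg 7 h 37 min / OT 0 h 0 min; Wed reg 8 h 45 min / OT 0 h 0 min; Thu reg 10 h 0 min / OT 0 h 43 min.
Totals: regular 33 h 1 min, overtime 0 h 43 min.

Regular 33.02 hours, overtime 0.72 hours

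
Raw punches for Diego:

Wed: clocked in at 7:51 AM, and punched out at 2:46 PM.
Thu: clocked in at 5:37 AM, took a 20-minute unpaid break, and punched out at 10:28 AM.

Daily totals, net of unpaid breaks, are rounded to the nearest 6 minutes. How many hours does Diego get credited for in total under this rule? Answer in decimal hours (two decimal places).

11.40 hours

Wed: 7:51 AM–2:46 PM = 6 h 55 min → rounds to 6 h 54 min
Thu: 5:37 AM–10:28 AM = 4 h 51 min − 20 min = 4 h 31 min → rounds to 4 h 30 min
Total credited: 11 h 24 min.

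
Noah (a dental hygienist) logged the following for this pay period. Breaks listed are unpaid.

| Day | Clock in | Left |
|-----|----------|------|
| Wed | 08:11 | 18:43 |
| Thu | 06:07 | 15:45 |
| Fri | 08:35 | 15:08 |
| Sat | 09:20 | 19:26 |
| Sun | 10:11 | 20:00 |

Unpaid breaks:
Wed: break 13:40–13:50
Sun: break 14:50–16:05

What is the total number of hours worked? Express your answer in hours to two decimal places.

Wed: 08:11–18:43 = 10 h 32 min; less 10 min break → 10 h 22 min
Thu: 06:07–15:45 = 9 h 38 min
Fri: 08:35–15:08 = 6 h 33 min
Sat: 09:20–19:26 = 10 h 6 min
Sun: 10:11–20:00 = 9 h 49 min; less 75 min break → 8 h 34 min
Total: 10 h 22 min + 9 h 38 min + 6 h 33 min + 10 h 6 min + 8 h 34 min = 45 h 13 min.

45.22 hours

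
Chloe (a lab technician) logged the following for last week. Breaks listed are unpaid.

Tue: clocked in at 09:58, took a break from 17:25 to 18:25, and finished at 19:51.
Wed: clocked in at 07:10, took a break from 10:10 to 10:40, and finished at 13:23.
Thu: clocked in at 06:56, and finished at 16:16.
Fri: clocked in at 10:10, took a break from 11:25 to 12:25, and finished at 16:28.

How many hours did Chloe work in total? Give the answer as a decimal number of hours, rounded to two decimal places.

29.23 hours

Tue: 09:58–19:51 = 9 h 53 min; less 60 min break → 8 h 53 min
Wed: 07:10–13:23 = 6 h 13 min; less 30 min break → 5 h 43 min
Thu: 06:56–16:16 = 9 h 20 min
Fri: 10:10–16:28 = 6 h 18 min; less 60 min break → 5 h 18 min
Total: 8 h 53 min + 5 h 43 min + 9 h 20 min + 5 h 18 min = 29 h 14 min.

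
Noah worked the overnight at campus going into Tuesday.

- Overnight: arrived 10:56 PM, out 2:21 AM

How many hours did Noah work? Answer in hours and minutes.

3 h 25 min

Overnight: 10:56 PM → midnight = 1 h 4 min; midnight → 2:21 AM = 2 h 21 min; span 3 h 25 min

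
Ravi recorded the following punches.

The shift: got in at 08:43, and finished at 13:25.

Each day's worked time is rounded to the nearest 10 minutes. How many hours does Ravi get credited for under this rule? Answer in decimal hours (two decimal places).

The shift: 08:43–13:25 = 4 h 42 min → rounds to 4 h 40 min

4.67 hours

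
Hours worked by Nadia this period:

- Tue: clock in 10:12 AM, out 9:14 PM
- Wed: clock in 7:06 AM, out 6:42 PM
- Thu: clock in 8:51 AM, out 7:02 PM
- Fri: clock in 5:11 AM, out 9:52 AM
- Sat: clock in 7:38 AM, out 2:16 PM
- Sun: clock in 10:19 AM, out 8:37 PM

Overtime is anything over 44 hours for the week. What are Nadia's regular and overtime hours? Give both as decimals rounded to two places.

Regular 44.00 hours, overtime 10.43 hours

Tue: 10:12 AM–9:14 PM = 11 h 2 min
Wed: 7:06 AM–6:42 PM = 11 h 36 min
Thu: 8:51 AM–7:02 PM = 10 h 11 min
Fri: 5:11 AM–9:52 AM = 4 h 41 min
Sat: 7:38 AM–2:16 PM = 6 h 38 min
Sun: 10:19 AM–8:37 PM = 10 h 18 min
Total worked: 54 h 26 min = 54.43 h.
Threshold 44 h → overtime 10 h 26 min, regular 44 h 0 min.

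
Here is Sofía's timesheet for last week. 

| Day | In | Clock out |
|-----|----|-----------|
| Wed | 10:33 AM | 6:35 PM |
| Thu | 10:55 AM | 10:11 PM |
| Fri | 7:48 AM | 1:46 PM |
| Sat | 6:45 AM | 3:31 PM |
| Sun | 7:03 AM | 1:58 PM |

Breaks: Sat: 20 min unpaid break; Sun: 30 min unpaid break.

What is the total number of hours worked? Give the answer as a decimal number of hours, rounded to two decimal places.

40.12 hours

Wed: 10:33 AM–6:35 PM = 8 h 2 min
Thu: 10:55 AM–10:11 PM = 11 h 16 min
Fri: 7:48 AM–1:46 PM = 5 h 58 min
Sat: 6:45 AM–3:31 PM = 8 h 46 min; less 20 min break → 8 h 26 min
Sun: 7:03 AM–1:58 PM = 6 h 55 min; less 30 min break → 6 h 25 min
Total: 8 h 2 min + 11 h 16 min + 5 h 58 min + 8 h 26 min + 6 h 25 min = 40 h 7 min.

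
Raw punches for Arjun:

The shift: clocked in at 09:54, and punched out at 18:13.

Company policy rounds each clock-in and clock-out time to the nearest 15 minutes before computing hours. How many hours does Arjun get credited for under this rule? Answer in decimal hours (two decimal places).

8.25 hours

The shift: in 09:54→10:00, out 18:13→18:15; 8 h 15 min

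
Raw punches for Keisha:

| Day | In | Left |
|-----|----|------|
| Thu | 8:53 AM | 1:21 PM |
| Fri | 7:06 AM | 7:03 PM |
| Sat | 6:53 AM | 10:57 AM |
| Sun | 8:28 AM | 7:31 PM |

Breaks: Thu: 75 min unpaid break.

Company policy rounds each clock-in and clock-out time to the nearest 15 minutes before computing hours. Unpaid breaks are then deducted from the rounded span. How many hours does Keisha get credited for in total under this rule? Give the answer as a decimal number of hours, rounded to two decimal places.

Thu: in 8:53 AM→9:00 AM, out 1:21 PM→1:15 PM; 4 h 15 min − 75 min = 3 h 0 min
Fri: in 7:06 AM→7:00 AM, out 7:03 PM→7:00 PM; 12 h 0 min
Sat: in 6:53 AM→7:00 AM, out 10:57 AM→11:00 AM; 4 h 0 min
Sun: in 8:28 AM→8:30 AM, out 7:31 PM→7:30 PM; 11 h 0 min
Total credited: 30 h 0 min.

30.00 hours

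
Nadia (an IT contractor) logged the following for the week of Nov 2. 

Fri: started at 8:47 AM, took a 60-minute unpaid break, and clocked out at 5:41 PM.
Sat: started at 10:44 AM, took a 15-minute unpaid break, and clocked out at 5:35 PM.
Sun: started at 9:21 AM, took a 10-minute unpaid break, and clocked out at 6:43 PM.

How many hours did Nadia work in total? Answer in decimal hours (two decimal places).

23.70 hours

Fri: 8:47 AM–5:41 PM = 8 h 54 min; less 60 min break → 7 h 54 min
Sat: 10:44 AM–5:35 PM = 6 h 51 min; less 15 min break → 6 h 36 min
Sun: 9:21 AM–6:43 PM = 9 h 22 min; less 10 min break → 9 h 12 min
Total: 7 h 54 min + 6 h 36 min + 9 h 12 min = 23 h 42 min.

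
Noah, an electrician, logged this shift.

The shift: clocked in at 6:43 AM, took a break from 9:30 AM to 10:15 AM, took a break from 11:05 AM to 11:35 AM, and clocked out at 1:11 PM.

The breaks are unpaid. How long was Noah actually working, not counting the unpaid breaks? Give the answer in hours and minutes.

5 h 13 min

The shift: 6:43 AM–1:11 PM = 6 h 28 min; less 75 min break → 5 h 13 min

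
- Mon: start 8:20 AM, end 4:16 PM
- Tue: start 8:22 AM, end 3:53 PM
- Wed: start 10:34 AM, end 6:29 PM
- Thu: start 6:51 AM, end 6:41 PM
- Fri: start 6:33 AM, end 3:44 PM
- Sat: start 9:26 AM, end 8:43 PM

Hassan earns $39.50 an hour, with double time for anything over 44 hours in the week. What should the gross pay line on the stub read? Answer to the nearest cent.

Mon: 8:20 AM–4:16 PM = 7 h 56 min
Tue: 8:22 AM–3:53 PM = 7 h 31 min
Wed: 10:34 AM–6:29 PM = 7 h 55 min
Thu: 6:51 AM–6:41 PM = 11 h 50 min
Fri: 6:33 AM–3:44 PM = 9 h 11 min
Sat: 9:26 AM–8:43 PM = 11 h 17 min
Total worked: 55 h 40 min = 3340 min.
Regular 44 h 0 min = 2640 min at $39.50/h; overtime 11 h 40 min = 700 min at $79.00/h.
Pay = (2640 × $39.50 + 700 × $79.00) ÷ 60 = $2659.67.

$2659.67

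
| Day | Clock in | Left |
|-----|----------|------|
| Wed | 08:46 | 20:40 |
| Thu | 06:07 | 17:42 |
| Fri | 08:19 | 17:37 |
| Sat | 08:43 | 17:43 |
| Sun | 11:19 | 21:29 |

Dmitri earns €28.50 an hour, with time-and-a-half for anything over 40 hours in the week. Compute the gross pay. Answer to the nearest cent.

Wed: 08:46–20:40 = 11 h 54 min
Thu: 06:07–17:42 = 11 h 35 min
Fri: 08:19–17:37 = 9 h 18 min
Sat: 08:43–17:43 = 9 h 0 min
Sun: 11:19–21:29 = 10 h 10 min
Total worked: 51 h 57 min = 3117 min.
Regular 40 h 0 min = 2400 min at €28.50/h; overtime 11 h 57 min = 717 min at €42.75/h.
Pay = (2400 × €28.50 + 717 × €42.75) ÷ 60 = €1650.86.

€1650.86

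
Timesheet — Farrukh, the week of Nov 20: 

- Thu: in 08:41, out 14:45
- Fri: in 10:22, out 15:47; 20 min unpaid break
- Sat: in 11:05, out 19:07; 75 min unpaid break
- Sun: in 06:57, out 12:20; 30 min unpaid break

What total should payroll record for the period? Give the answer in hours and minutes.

22 h 49 min

Thu: 08:41–14:45 = 6 h 4 min
Fri: 10:22–15:47 = 5 h 25 min; less 20 min break → 5 h 5 min
Sat: 11:05–19:07 = 8 h 2 min; less 75 min break → 6 h 47 min
Sun: 06:57–12:20 = 5 h 23 min; less 30 min break → 4 h 53 min
Total: 6 h 4 min + 5 h 5 min + 6 h 47 min + 4 h 53 min = 22 h 49 min.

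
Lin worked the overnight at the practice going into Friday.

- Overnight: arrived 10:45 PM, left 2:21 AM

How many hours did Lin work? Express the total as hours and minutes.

3 h 36 min

Overnight: 10:45 PM → midnight = 1 h 15 min; midnight → 2:21 AM = 2 h 21 min; span 3 h 36 min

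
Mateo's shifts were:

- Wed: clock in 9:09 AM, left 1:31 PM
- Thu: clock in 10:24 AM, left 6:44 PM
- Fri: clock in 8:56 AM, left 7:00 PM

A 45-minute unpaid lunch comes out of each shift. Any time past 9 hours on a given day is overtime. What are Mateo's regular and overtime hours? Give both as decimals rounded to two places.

Wed: 9:09 AM–1:31 PM = 4 h 22 min; less 45 min break → 3 h 37 min
Thu: 10:24 AM–6:44 PM = 8 h 20 min; less 45 min break → 7 h 35 min
Fri: 8:56 AM–7:00 PM = 10 h 4 min; less 45 min break → 9 h 19 min
Wed reg 3 h 37 min / OT 0 h 0 min; Thu reg 7 h 35 min / OT 0 h 0 min; Fri reg 9 h 0 min / OT 0 h 19 min.
Totals: regular 20 h 12 min, overtime 0 h 19 min.

Regular 20.20 hours, overtime 0.32 hours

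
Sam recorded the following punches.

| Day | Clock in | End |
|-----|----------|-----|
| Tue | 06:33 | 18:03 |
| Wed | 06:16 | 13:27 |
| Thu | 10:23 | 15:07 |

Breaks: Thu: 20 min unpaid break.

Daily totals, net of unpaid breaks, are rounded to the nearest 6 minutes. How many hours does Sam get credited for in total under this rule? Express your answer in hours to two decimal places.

23.10 hours

Tue: 06:33–18:03 = 11 h 30 min → rounds to 11 h 30 min
Wed: 06:16–13:27 = 7 h 11 min → rounds to 7 h 12 min
Thu: 10:23–15:07 = 4 h 44 min − 20 min = 4 h 24 min → rounds to 4 h 24 min
Total credited: 23 h 6 min.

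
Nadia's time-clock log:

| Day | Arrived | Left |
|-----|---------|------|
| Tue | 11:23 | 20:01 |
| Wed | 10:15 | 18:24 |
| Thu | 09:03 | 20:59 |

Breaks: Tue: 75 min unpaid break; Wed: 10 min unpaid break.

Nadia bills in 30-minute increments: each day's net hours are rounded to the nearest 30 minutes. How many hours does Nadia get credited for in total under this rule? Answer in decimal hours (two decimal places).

27.50 hours

Tue: 11:23–20:01 = 8 h 38 min − 75 min = 7 h 23 min → rounds to 7 h 30 min
Wed: 10:15–18:24 = 8 h 9 min − 10 min = 7 h 59 min → rounds to 8 h 0 min
Thu: 09:03–20:59 = 11 h 56 min → rounds to 12 h 0 min
Total credited: 27 h 30 min.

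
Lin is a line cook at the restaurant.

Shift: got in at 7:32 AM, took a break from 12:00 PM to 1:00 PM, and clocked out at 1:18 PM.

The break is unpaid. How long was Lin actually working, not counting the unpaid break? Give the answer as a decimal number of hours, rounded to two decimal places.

Shift: 7:32 AM–1:18 PM = 5 h 46 min; less 60 min break → 4 h 46 min

4.77 hours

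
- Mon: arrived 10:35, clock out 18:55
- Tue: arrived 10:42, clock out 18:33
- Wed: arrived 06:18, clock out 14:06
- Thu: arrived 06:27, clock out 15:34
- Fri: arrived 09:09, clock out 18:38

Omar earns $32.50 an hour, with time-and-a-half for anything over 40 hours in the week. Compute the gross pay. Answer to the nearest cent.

$1425.94

Mon: 10:35–18:55 = 8 h 20 min
Tue: 10:42–18:33 = 7 h 51 min
Wed: 06:18–14:06 = 7 h 48 min
Thu: 06:27–15:34 = 9 h 7 min
Fri: 09:09–18:38 = 9 h 29 min
Total worked: 42 h 35 min = 2555 min.
Regular 40 h 0 min = 2400 min at $32.50/h; overtime 2 h 35 min = 155 min at $48.75/h.
Pay = (2400 × $32.50 + 155 × $48.75) ÷ 60 = $1425.94.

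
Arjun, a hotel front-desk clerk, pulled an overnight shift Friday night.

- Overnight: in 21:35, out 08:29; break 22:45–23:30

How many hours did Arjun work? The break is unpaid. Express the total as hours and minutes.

Overnight: 21:35 → midnight = 2 h 25 min; midnight → 08:29 = 8 h 29 min; span 10 h 54 min; less 45 min break → 10 h 9 min

10 h 9 min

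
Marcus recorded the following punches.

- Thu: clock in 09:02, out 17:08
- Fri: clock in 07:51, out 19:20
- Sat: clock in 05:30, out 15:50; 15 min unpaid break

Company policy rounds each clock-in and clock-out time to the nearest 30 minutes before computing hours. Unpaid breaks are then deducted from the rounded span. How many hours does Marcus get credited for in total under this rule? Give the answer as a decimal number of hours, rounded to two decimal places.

29.75 hours

Thu: in 09:02→09:00, out 17:08→17:00; 8 h 0 min
Fri: in 07:51→08:00, out 19:20→19:30; 11 h 30 min
Sat: in 05:30→05:30, out 15:50→16:00; 10 h 30 min − 15 min = 10 h 15 min
Total credited: 29 h 45 min.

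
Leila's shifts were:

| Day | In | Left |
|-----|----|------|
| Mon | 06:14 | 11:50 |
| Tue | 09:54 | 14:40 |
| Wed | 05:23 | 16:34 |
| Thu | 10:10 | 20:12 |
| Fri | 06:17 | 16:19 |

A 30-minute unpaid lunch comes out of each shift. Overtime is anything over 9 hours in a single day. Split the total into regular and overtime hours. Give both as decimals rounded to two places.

Regular 36.37 hours, overtime 2.75 hours

Mon: 06:14–11:50 = 5 h 36 min; less 30 min break → 5 h 6 min
Tue: 09:54–14:40 = 4 h 46 min; less 30 min break → 4 h 16 min
Wed: 05:23–16:34 = 11 h 11 min; less 30 min break → 10 h 41 min
Thu: 10:10–20:12 = 10 h 2 min; less 30 min break → 9 h 32 min
Fri: 06:17–16:19 = 10 h 2 min; less 30 min break → 9 h 32 min
Mon reg 5 h 6 min / OT 0 h 0 min; Tue reg 4 h 16 min / OT 0 h 0 min; Wed reg 9 h 0 min / OT 1 h 41 min; Thu reg 9 h 0 min / OT 0 h 32 min; Fri reg 9 h 0 min / OT 0 h 32 min.
Totals: regular 36 h 22 min, overtime 2 h 45 min.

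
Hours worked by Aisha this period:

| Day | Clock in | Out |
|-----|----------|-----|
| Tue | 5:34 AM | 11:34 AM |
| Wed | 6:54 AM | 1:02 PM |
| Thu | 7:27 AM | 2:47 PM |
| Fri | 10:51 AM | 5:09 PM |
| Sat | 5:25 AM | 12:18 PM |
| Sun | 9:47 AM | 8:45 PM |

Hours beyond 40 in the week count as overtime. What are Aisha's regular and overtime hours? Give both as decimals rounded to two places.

Regular 40.00 hours, overtime 3.62 hours

Tue: 5:34 AM–11:34 AM = 6 h 0 min
Wed: 6:54 AM–1:02 PM = 6 h 8 min
Thu: 7:27 AM–2:47 PM = 7 h 20 min
Fri: 10:51 AM–5:09 PM = 6 h 18 min
Sat: 5:25 AM–12:18 PM = 6 h 53 min
Sun: 9:47 AM–8:45 PM = 10 h 58 min
Total worked: 43 h 37 min = 43.62 h.
Threshold 40 h → overtime 3 h 37 min, regular 40 h 0 min.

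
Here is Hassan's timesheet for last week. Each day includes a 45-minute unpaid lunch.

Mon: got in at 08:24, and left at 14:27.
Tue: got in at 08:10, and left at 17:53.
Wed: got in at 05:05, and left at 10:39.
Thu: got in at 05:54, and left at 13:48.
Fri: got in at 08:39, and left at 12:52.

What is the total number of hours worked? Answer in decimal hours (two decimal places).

29.70 hours

Mon: 08:24–14:27 = 6 h 3 min; less 45 min break → 5 h 18 min
Tue: 08:10–17:53 = 9 h 43 min; less 45 min break → 8 h 58 min
Wed: 05:05–10:39 = 5 h 34 min; less 45 min break → 4 h 49 min
Thu: 05:54–13:48 = 7 h 54 min; less 45 min break → 7 h 9 min
Fri: 08:39–12:52 = 4 h 13 min; less 45 min break → 3 h 28 min
Total: 5 h 18 min + 8 h 58 min + 4 h 49 min + 7 h 9 min + 3 h 28 min = 29 h 42 min.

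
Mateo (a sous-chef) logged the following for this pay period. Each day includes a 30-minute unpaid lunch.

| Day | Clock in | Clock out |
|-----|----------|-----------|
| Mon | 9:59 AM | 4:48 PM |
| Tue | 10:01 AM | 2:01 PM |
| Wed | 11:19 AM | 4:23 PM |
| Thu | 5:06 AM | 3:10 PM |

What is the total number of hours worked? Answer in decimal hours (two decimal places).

23.95 hours

Mon: 9:59 AM–4:48 PM = 6 h 49 min; less 30 min break → 6 h 19 min
Tue: 10:01 AM–2:01 PM = 4 h 0 min; less 30 min break → 3 h 30 min
Wed: 11:19 AM–4:23 PM = 5 h 4 min; less 30 min break → 4 h 34 min
Thu: 5:06 AM–3:10 PM = 10 h 4 min; less 30 min break → 9 h 34 min
Total: 6 h 19 min + 3 h 30 min + 4 h 34 min + 9 h 34 min = 23 h 57 min.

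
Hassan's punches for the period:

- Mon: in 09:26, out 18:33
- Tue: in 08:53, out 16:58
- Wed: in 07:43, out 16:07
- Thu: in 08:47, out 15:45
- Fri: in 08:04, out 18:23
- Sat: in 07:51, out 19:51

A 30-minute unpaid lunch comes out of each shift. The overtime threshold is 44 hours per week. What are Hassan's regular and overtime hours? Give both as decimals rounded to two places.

Regular 44.00 hours, overtime 7.88 hours

Mon: 09:26–18:33 = 9 h 7 min; less 30 min break → 8 h 37 min
Tue: 08:53–16:58 = 8 h 5 min; less 30 min break → 7 h 35 min
Wed: 07:43–16:07 = 8 h 24 min; less 30 min break → 7 h 54 min
Thu: 08:47–15:45 = 6 h 58 min; less 30 min break → 6 h 28 min
Fri: 08:04–18:23 = 10 h 19 min; less 30 min break → 9 h 49 min
Sat: 07:51–19:51 = 12 h 0 min; less 30 min break → 11 h 30 min
Total worked: 51 h 53 min = 51.88 h.
Threshold 44 h → overtime 7 h 53 min, regular 44 h 0 min.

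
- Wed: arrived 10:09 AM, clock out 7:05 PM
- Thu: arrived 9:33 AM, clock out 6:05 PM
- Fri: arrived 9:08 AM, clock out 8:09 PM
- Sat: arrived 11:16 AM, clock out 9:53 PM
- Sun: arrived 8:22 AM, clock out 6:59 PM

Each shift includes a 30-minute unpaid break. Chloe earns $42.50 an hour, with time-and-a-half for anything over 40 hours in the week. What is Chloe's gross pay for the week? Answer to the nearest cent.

Wed: 10:09 AM–7:05 PM = 8 h 56 min; less 30 min break → 8 h 26 min
Thu: 9:33 AM–6:05 PM = 8 h 32 min; less 30 min break → 8 h 2 min
Fri: 9:08 AM–8:09 PM = 11 h 1 min; less 30 min break → 10 h 31 min
Sat: 11:16 AM–9:53 PM = 10 h 37 min; less 30 min break → 10 h 7 min
Sun: 8:22 AM–6:59 PM = 10 h 37 min; less 30 min break → 10 h 7 min
Total worked: 47 h 13 min = 2833 min.
Regular 40 h 0 min = 2400 min at $42.50/h; overtime 7 h 13 min = 433 min at $63.75/h.
Pay = (2400 × $42.50 + 433 × $63.75) ÷ 60 = $2160.06.

$2160.06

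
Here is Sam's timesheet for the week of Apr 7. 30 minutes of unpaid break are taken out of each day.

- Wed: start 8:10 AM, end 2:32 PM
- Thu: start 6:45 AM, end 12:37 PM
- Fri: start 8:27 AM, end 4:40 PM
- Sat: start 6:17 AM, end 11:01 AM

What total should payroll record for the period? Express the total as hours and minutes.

23 h 11 min

Wed: 8:10 AM–2:32 PM = 6 h 22 min; less 30 min break → 5 h 52 min
Thu: 6:45 AM–12:37 PM = 5 h 52 min; less 30 min break → 5 h 22 min
Fri: 8:27 AM–4:40 PM = 8 h 13 min; less 30 min break → 7 h 43 min
Sat: 6:17 AM–11:01 AM = 4 h 44 min; less 30 min break → 4 h 14 min
Total: 5 h 52 min + 5 h 22 min + 7 h 43 min + 4 h 14 min = 23 h 11 min.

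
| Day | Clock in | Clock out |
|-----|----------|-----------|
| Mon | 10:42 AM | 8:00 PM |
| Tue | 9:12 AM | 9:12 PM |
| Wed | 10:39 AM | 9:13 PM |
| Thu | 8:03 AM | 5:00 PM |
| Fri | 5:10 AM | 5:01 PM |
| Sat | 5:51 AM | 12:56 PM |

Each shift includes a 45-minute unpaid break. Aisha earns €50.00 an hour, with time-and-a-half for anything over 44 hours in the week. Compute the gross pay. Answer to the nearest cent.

Mon: 10:42 AM–8:00 PM = 9 h 18 min; less 45 min break → 8 h 33 min
Tue: 9:12 AM–9:12 PM = 12 h 0 min; less 45 min break → 11 h 15 min
Wed: 10:39 AM–9:13 PM = 10 h 34 min; less 45 min break → 9 h 49 min
Thu: 8:03 AM–5:00 PM = 8 h 57 min; less 45 min break → 8 h 12 min
Fri: 5:10 AM–5:01 PM = 11 h 51 min; less 45 min break → 11 h 6 min
Sat: 5:51 AM–12:56 PM = 7 h 5 min; less 45 min break → 6 h 20 min
Total worked: 55 h 15 min = 3315 min.
Regular 44 h 0 min = 2640 min at €50.00/h; overtime 11 h 15 min = 675 min at €75.00/h.
Pay = (2640 × €50.00 + 675 × €75.00) ÷ 60 = €3043.75.

€3043.75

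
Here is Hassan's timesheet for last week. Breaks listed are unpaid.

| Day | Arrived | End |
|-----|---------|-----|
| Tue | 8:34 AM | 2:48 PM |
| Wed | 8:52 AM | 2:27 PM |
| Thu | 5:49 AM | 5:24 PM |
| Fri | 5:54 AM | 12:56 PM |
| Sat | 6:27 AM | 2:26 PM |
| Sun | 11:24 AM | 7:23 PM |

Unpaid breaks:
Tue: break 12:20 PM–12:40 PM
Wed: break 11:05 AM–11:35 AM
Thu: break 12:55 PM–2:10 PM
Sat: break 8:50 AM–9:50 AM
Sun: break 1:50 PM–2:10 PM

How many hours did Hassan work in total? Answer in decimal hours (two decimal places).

42.98 hours

Tue: 8:34 AM–2:48 PM = 6 h 14 min; less 20 min break → 5 h 54 min
Wed: 8:52 AM–2:27 PM = 5 h 35 min; less 30 min break → 5 h 5 min
Thu: 5:49 AM–5:24 PM = 11 h 35 min; less 75 min break → 10 h 20 min
Fri: 5:54 AM–12:56 PM = 7 h 2 min
Sat: 6:27 AM–2:26 PM = 7 h 59 min; less 60 min break → 6 h 59 min
Sun: 11:24 AM–7:23 PM = 7 h 59 min; less 20 min break → 7 h 39 min
Total: 5 h 54 min + 5 h 5 min + 10 h 20 min + 7 h 2 min + 6 h 59 min + 7 h 39 min = 42 h 59 min.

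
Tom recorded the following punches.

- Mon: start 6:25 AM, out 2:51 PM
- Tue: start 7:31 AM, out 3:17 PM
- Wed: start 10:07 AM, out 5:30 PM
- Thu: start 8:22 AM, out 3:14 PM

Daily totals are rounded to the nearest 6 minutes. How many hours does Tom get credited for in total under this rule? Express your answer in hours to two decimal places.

30.50 hours

Mon: 6:25 AM–2:51 PM = 8 h 26 min → rounds to 8 h 24 min
Tue: 7:31 AM–3:17 PM = 7 h 46 min → rounds to 7 h 48 min
Wed: 10:07 AM–5:30 PM = 7 h 23 min → rounds to 7 h 24 min
Thu: 8:22 AM–3:14 PM = 6 h 52 min → rounds to 6 h 54 min
Total credited: 30 h 30 min.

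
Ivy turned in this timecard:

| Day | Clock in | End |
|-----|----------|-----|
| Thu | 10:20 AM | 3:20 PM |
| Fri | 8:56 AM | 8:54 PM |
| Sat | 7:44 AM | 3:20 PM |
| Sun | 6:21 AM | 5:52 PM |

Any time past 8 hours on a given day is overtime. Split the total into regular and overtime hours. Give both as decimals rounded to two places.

Thu: 10:20 AM–3:20 PM = 5 h 0 min
Fri: 8:56 AM–8:54 PM = 11 h 58 min
Sat: 7:44 AM–3:20 PM = 7 h 36 min
Sun: 6:21 AM–5:52 PM = 11 h 31 min
Thu reg 5 h 0 min / OT 0 h 0 min; Fri reg 8 h 0 min / OT 3 h 58 min; Sat reg 7 h 36 min / OT 0 h 0 min; Sun reg 8 h 0 min / OT 3 h 31 min.
Totals: regular 28 h 36 min, overtime 7 h 29 min.

Regular 28.60 hours, overtime 7.48 hours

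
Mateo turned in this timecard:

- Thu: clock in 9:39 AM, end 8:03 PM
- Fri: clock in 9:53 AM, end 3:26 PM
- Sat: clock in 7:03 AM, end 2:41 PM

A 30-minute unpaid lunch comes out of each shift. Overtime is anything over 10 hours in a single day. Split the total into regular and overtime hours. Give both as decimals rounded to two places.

Thu: 9:39 AM–8:03 PM = 10 h 24 min; less 30 min break → 9 h 54 min
Fri: 9:53 AM–3:26 PM = 5 h 33 min; less 30 min break → 5 h 3 min
Sat: 7:03 AM–2:41 PM = 7 h 38 min; less 30 min break → 7 h 8 min
Thu reg 9 h 54 min / OT 0 h 0 min; Fri reg 5 h 3 min / OT 0 h 0 min; Sat reg 7 h 8 min / OT 0 h 0 min.
Totals: regular 22 h 5 min, overtime 0 h 0 min.

Regular 22.08 hours, overtime 0.00 hours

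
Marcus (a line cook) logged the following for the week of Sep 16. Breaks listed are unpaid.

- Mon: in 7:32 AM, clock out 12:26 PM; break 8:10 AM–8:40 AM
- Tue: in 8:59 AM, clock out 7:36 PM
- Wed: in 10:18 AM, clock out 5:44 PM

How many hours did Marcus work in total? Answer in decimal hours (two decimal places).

Mon: 7:32 AM–12:26 PM = 4 h 54 min; less 30 min break → 4 h 24 min
Tue: 8:59 AM–7:36 PM = 10 h 37 min
Wed: 10:18 AM–5:44 PM = 7 h 26 min
Total: 4 h 24 min + 10 h 37 min + 7 h 26 min = 22 h 27 min.

22.45 hours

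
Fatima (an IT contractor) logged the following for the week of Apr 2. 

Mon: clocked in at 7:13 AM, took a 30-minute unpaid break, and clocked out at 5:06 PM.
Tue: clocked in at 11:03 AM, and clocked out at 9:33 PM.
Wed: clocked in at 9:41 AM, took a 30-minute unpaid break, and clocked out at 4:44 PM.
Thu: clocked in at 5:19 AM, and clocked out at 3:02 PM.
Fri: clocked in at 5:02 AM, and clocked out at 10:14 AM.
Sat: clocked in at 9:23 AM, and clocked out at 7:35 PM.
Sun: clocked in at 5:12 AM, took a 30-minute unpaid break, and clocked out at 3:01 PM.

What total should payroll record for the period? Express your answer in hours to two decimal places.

Mon: 7:13 AM–5:06 PM = 9 h 53 min; less 30 min break → 9 h 23 min
Tue: 11:03 AM–9:33 PM = 10 h 30 min
Wed: 9:41 AM–4:44 PM = 7 h 3 min; less 30 min break → 6 h 33 min
Thu: 5:19 AM–3:02 PM = 9 h 43 min
Fri: 5:02 AM–10:14 AM = 5 h 12 min
Sat: 9:23 AM–7:35 PM = 10 h 12 min
Sun: 5:12 AM–3:01 PM = 9 h 49 min; less 30 min break → 9 h 19 min
Total: 9 h 23 min + 10 h 30 min + 6 h 33 min + 9 h 43 min + 5 h 12 min + 10 h 12 min + 9 h 19 min = 60 h 52 min.

60.87 hours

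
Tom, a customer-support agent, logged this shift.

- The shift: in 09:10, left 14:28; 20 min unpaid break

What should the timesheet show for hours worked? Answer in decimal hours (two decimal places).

4.97 hours

The shift: 09:10–14:28 = 5 h 18 min; less 20 min break → 4 h 58 min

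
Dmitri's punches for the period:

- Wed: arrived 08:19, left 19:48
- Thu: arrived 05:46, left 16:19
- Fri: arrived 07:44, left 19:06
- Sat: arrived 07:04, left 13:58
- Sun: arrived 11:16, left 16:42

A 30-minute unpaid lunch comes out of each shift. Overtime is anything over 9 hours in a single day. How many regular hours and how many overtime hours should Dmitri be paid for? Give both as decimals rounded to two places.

Regular 38.33 hours, overtime 4.90 hours

Wed: 08:19–19:48 = 11 h 29 min; less 30 min break → 10 h 59 min
Thu: 05:46–16:19 = 10 h 33 min; less 30 min break → 10 h 3 min
Fri: 07:44–19:06 = 11 h 22 min; less 30 min break → 10 h 52 min
Sat: 07:04–13:58 = 6 h 54 min; less 30 min break → 6 h 24 min
Sun: 11:16–16:42 = 5 h 26 min; less 30 min break → 4 h 56 min
Wed reg 9 h 0 min / OT 1 h 59 min; Thu reg 9 h 0 min / OT 1 h 3 min; Fri reg 9 h 0 min / OT 1 h 52 min; Sat reg 6 h 24 min / OT 0 h 0 min; Sun reg 4 h 56 min / OT 0 h 0 min.
Totals: regular 38 h 20 min, overtime 4 h 54 min.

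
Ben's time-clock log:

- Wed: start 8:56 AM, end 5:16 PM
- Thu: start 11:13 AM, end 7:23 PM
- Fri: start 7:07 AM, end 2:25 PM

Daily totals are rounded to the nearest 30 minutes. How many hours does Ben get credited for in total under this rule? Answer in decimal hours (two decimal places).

Wed: 8:56 AM–5:16 PM = 8 h 20 min → rounds to 8 h 30 min
Thu: 11:13 AM–7:23 PM = 8 h 10 min → rounds to 8 h 0 min
Fri: 7:07 AM–2:25 PM = 7 h 18 min → rounds to 7 h 30 min
Total credited: 24 h 0 min.

24.00 hours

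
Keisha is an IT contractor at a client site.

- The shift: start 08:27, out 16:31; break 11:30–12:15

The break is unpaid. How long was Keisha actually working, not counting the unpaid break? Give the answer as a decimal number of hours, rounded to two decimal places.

The shift: 08:27–16:31 = 8 h 4 min; less 45 min break → 7 h 19 min

7.32 hours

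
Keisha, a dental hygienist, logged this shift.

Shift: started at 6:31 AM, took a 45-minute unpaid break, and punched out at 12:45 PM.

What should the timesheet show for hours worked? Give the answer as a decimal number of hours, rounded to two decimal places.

5.48 hours

Shift: 6:31 AM–12:45 PM = 6 h 14 min; less 45 min break → 5 h 29 min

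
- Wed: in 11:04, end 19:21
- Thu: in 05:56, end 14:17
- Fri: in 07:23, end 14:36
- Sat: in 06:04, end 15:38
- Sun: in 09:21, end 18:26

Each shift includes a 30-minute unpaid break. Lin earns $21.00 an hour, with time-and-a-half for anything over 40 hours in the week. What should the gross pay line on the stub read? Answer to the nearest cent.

$840.00

Wed: 11:04–19:21 = 8 h 17 min; less 30 min break → 7 h 47 min
Thu: 05:56–14:17 = 8 h 21 min; less 30 min break → 7 h 51 min
Fri: 07:23–14:36 = 7 h 13 min; less 30 min break → 6 h 43 min
Sat: 06:04–15:38 = 9 h 34 min; less 30 min break → 9 h 4 min
Sun: 09:21–18:26 = 9 h 5 min; less 30 min break → 8 h 35 min
Total worked: 40 h 0 min = 2400 min.
Regular 40 h 0 min = 2400 min at $21.00/h; overtime 0 h 0 min = 0 min at $31.50/h.
Pay = (2400 × $21.00 + 0 × $31.50) ÷ 60 = $840.00.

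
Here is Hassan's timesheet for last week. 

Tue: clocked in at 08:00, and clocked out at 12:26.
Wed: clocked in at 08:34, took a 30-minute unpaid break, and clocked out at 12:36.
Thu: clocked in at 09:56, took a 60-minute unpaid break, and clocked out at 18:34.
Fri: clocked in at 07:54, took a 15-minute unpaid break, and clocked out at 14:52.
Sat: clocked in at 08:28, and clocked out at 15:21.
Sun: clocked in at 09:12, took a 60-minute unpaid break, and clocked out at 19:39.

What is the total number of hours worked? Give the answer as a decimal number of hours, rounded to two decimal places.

Tue: 08:00–12:26 = 4 h 26 min
Wed: 08:34–12:36 = 4 h 2 min; less 30 min break → 3 h 32 min
Thu: 09:56–18:34 = 8 h 38 min; less 60 min break → 7 h 38 min
Fri: 07:54–14:52 = 6 h 58 min; less 15 min break → 6 h 43 min
Sat: 08:28–15:21 = 6 h 53 min
Sun: 09:12–19:39 = 10 h 27 min; less 60 min break → 9 h 27 min
Total: 4 h 26 min + 3 h 32 min + 7 h 38 min + 6 h 43 min + 6 h 53 min + 9 h 27 min = 38 h 39 min.

38.65 hours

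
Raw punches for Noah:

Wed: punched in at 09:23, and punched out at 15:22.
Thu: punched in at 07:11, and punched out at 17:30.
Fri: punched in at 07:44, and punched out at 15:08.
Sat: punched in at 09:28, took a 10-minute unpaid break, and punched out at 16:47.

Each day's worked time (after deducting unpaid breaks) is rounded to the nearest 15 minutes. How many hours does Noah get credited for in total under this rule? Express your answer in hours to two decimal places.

Wed: 09:23–15:22 = 5 h 59 min → rounds to 6 h 0 min
Thu: 07:11–17:30 = 10 h 19 min → rounds to 10 h 15 min
Fri: 07:44–15:08 = 7 h 24 min → rounds to 7 h 30 min
Sat: 09:28–16:47 = 7 h 19 min − 10 min = 7 h 9 min → rounds to 7 h 15 min
Total credited: 31 h 0 min.

31.00 hours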